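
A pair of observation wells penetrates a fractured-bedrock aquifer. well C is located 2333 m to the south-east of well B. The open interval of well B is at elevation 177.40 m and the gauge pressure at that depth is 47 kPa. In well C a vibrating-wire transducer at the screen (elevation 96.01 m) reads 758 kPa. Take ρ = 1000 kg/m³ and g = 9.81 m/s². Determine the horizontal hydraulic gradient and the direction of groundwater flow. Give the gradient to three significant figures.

Pressure head at well B: ψ = P/(ρg) = 47×1000 / (1000 × 9.81) = 4.79 m.
Total head at well B: h = z + ψ = 177.40 + 4.79 = 182.19 m.
Pressure head at well C: ψ = P/(ρg) = 758×1000 / (1000 × 9.81) = 77.27 m.
Total head at well C: h = z + ψ = 96.01 + 77.27 = 173.28 m.
Head difference: h(well B) − h(well C) = 182.19 − 173.28 = 8.91 m.
Hydraulic gradient: i = |Δh| / L = 8.91 / 2333 = 0.00382.
Flow is from higher to lower head: from well B toward well C, i.e. toward the south-east.

i ≈ 0.00382; groundwater flows toward the south-east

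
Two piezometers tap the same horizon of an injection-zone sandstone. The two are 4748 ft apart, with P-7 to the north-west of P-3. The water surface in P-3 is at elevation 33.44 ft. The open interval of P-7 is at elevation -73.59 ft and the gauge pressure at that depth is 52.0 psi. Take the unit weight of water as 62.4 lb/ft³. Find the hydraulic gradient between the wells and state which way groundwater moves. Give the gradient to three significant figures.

Total head at P-3: h = 33.44 ft (water level in the piezometer is the total head).
Pressure head at P-7: ψ = 144·P/γ = 144 × 52.0 / 62.4 = 120.00 ft.
Total head at P-7: h = z + ψ = -73.59 + 120.00 = 46.41 ft.
Head difference: h(P-3) − h(P-7) = 33.44 − 46.41 = -12.97 ft.
Hydraulic gradient: i = |Δh| / L = 12.97 / 4748 = 0.00273.
Flow is from higher to lower head: from P-7 toward P-3, i.e. toward the south-east.

i ≈ 0.00273; groundwater flows toward the south-east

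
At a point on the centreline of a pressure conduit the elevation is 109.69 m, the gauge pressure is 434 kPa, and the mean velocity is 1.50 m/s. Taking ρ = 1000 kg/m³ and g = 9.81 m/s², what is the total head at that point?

Pressure head ψ = P/(ρg) = 434×1000 / (1000 × 9.81) = 44.24 m.
Velocity head = v²/(2g) = 1.50² / (2 × 9.81) = 0.115 m.
h = z + ψ + v²/(2g) = 109.69 + 44.24 + 0.115 = 154.05 m.

h ≈ 154.05 m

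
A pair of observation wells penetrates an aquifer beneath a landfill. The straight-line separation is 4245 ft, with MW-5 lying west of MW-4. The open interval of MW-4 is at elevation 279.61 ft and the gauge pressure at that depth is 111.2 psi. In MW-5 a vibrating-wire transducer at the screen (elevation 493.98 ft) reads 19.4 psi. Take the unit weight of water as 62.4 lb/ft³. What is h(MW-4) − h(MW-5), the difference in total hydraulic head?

Δh ≈ -2.52 ft

Pressure head at MW-4: ψ = 144·P/γ = 144 × 111.2 / 62.4 = 256.62 ft.
Total head at MW-4: h = z + ψ = 279.61 + 256.62 = 536.23 ft.
Pressure head at MW-5: ψ = 144·P/γ = 144 × 19.4 / 62.4 = 44.77 ft.
Total head at MW-5: h = z + ψ = 493.98 + 44.77 = 538.75 ft.
Head difference: h(MW-4) − h(MW-5) = 536.23 − 538.75 = -2.52 ft.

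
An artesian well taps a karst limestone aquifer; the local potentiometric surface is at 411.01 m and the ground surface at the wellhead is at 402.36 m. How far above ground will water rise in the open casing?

Water rises to the potentiometric surface, so the rise above ground = 411.01 − 402.36 = 8.65 m.

≈ 8.65 m above ground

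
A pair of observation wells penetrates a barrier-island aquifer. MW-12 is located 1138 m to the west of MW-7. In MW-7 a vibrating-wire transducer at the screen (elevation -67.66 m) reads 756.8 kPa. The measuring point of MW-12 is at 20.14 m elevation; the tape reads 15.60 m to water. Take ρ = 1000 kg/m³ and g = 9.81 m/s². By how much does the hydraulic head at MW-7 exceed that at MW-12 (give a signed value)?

Pressure head at MW-7: ψ = P/(ρg) = 756.8×1000 / (1000 × 9.81) = 77.15 m.
Total head at MW-7: h = z + ψ = -67.66 + 77.15 = 9.49 m.
Total head at MW-12: h = 20.14 − 15.60 = 4.54 m.
Head difference: h(MW-7) − h(MW-12) = 9.49 − 4.54 = 4.95 m.

Δh ≈ 4.95 m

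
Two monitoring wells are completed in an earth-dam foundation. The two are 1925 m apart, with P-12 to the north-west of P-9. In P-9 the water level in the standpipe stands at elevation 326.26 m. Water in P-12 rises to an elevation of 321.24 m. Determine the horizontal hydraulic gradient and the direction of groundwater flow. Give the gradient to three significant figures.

i ≈ 0.00261; groundwater flows toward the north-west

Total head at P-9: h = 326.26 m (water level in the piezometer is the total head).
Total head at P-12: h = 321.24 m (water level in the piezometer is the total head).
Head difference: h(P-9) − h(P-12) = 326.26 − 321.24 = 5.02 m.
Hydraulic gradient: i = |Δh| / L = 5.02 / 1925 = 0.00261.
Flow is from higher to lower head: from P-9 toward P-12, i.e. toward the north-west.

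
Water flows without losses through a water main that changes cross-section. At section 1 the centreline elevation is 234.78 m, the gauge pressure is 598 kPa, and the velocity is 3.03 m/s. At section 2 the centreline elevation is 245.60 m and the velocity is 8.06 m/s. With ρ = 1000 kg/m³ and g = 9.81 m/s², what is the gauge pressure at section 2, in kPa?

Pressure head at 1: ψ₁ = P₁/(ρg) = 598×1000 / (1000 × 9.81) = 60.96 m.
Velocity heads: v₁²/2g = 3.03²/19.62 = 0.468 m; v₂²/2g = 8.06²/19.62 = 3.311 m.
Total head H = z₁ + ψ₁ + v₁²/2g = 234.78 + 60.96 + 0.468 = 296.21 m.
ψ₂ = H − z₂ − v₂²/2g = 296.21 − 245.60 − 3.311 = 47.30 m.
P₂ = ρgψ₂ = 1000 × 9.81 × 47.30 ≈ 464 kPa.

P₂ ≈ 464 kPa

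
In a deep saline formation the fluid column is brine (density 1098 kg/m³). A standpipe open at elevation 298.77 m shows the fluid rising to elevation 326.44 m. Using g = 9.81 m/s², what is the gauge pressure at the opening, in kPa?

Pressure head ψ = h − z = 326.44 − 298.77 = 27.67 m.
P = ρgψ = 1098 × 9.81 × 27.67 = 298044 Pa ≈ 298 kPa.

P ≈ 298 kPa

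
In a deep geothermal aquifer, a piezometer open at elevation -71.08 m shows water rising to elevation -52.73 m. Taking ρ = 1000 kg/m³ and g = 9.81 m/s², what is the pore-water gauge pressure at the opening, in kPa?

P ≈ 180 kPa

Pressure head ψ = h − z = -52.73 − (-71.08) = 18.35 m.
P = ρgψ = 1000 × 9.81 × 18.35 = 180014 Pa ≈ 180 kPa.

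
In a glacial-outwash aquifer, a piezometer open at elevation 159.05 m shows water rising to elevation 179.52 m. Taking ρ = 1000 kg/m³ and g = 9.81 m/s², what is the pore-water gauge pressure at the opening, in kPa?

Pressure head ψ = h − z = 179.52 − 159.05 = 20.47 m.
P = ρgψ = 1000 × 9.81 × 20.47 = 200811 Pa ≈ 201 kPa.

P ≈ 201 kPa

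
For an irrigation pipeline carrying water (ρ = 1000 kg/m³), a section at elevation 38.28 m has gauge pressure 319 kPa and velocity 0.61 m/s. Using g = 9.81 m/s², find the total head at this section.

h ≈ 70.82 m

Pressure head ψ = P/(ρg) = 319×1000 / (1000 × 9.81) = 32.52 m.
Velocity head = v²/(2g) = 0.61² / (2 × 9.81) = 0.019 m.
h = z + ψ + v²/(2g) = 38.28 + 32.52 + 0.019 = 70.82 m.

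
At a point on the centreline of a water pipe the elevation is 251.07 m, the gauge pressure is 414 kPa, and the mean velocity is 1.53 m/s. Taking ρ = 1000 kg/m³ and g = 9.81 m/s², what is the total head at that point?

h ≈ 293.39 m

Pressure head ψ = P/(ρg) = 414×1000 / (1000 × 9.81) = 42.20 m.
Velocity head = v²/(2g) = 1.53² / (2 × 9.81) = 0.119 m.
h = z + ψ + v²/(2g) = 251.07 + 42.20 + 0.119 = 293.39 m.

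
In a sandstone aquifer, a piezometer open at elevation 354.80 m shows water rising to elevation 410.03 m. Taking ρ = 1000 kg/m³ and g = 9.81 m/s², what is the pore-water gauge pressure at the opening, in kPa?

P ≈ 542 kPa

Pressure head ψ = h − z = 410.03 − 354.80 = 55.23 m.
P = ρgψ = 1000 × 9.81 × 55.23 = 541806 Pa ≈ 542 kPa.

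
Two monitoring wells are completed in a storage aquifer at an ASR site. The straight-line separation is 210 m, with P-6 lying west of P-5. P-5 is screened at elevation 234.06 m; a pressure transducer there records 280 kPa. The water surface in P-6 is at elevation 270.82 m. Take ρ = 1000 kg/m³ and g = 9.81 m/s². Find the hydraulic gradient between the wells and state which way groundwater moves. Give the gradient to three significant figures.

Pressure head at P-5: ψ = P/(ρg) = 280×1000 / (1000 × 9.81) = 28.54 m.
Total head at P-5: h = z + ψ = 234.06 + 28.54 = 262.60 m.
Total head at P-6: h = 270.82 m (water level in the piezometer is the total head).
Head difference: h(P-5) − h(P-6) = 262.60 − 270.82 = -8.22 m.
Hydraulic gradient: i = |Δh| / L = 8.22 / 210 = 0.0391.
Flow is from higher to lower head: from P-6 toward P-5, i.e. toward the east.

i ≈ 0.0391; groundwater flows toward the east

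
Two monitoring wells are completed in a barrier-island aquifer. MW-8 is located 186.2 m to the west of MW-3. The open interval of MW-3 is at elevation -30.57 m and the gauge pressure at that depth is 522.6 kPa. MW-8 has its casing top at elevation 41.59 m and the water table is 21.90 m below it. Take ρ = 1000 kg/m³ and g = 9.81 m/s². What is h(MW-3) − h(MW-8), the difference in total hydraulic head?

Pressure head at MW-3: ψ = P/(ρg) = 522.6×1000 / (1000 × 9.81) = 53.27 m.
Total head at MW-3: h = z + ψ = -30.57 + 53.27 = 22.70 m.
Total head at MW-8: h = 41.59 − 21.90 = 19.69 m.
Head difference: h(MW-3) − h(MW-8) = 22.70 − 19.69 = 3.01 m.

Δh ≈ 3.01 m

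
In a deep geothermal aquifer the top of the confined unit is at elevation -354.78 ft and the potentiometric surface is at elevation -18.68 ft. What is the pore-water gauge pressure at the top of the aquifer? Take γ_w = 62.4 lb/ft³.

P ≈ 146 psi

Pressure head at the aquifer top: ψ = h − z = -18.68 − (-354.78) = 336.10 ft.
P = γψ/144 = 62.4 × 336.10 / 144 = 146 psi.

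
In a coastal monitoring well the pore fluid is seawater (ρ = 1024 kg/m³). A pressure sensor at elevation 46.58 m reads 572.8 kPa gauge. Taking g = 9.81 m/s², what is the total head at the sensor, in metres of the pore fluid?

h ≈ 103.60 m

ψ = P/(ρg) = 572.8×1000 / (1024 × 9.81) = 57.02 m.
h = z + ψ = 46.58 + 57.02 = 103.60 m.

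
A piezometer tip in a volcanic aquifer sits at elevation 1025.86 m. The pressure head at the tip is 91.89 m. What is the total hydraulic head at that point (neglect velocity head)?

h = z + ψ = 1025.86 + 91.89 = 1117.75 m.

h ≈ 1117.75 m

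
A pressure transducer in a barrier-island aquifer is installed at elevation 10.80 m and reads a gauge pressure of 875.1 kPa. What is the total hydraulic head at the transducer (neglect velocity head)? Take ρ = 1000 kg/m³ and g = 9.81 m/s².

h ≈ 100.00 m

ψ = P/(ρg) = 875.1×1000 / (1000 × 9.81) = 89.20 m.
h = z + ψ = 10.80 + 89.20 = 100.00 m.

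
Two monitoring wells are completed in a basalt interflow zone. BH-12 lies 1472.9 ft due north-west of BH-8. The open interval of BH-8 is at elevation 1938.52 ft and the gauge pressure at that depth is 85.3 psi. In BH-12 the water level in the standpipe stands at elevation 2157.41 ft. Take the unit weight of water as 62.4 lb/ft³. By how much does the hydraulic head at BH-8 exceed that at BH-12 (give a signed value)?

Δh ≈ -22.04 ft

Pressure head at BH-8: ψ = 144·P/γ = 144 × 85.3 / 62.4 = 196.85 ft.
Total head at BH-8: h = z + ψ = 1938.52 + 196.85 = 2135.37 ft.
Total head at BH-12: h = 2157.41 ft (water level in the piezometer is the total head).
Head difference: h(BH-8) − h(BH-12) = 2135.37 − 2157.41 = -22.04 ft.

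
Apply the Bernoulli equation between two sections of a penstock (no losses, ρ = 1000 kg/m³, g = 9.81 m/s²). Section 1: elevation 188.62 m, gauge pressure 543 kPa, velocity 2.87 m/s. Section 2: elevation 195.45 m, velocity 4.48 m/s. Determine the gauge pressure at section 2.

P₂ ≈ 470 kPa

Pressure head at 1: ψ₁ = P₁/(ρg) = 543×1000 / (1000 × 9.81) = 55.35 m.
Velocity heads: v₁²/2g = 2.87²/19.62 = 0.420 m; v₂²/2g = 4.48²/19.62 = 1.023 m.
Total head H = z₁ + ψ₁ + v₁²/2g = 188.62 + 55.35 + 0.420 = 244.39 m.
ψ₂ = H − z₂ − v₂²/2g = 244.39 − 195.45 − 1.023 = 47.92 m.
P₂ = ρgψ₂ = 1000 × 9.81 × 47.92 ≈ 470 kPa.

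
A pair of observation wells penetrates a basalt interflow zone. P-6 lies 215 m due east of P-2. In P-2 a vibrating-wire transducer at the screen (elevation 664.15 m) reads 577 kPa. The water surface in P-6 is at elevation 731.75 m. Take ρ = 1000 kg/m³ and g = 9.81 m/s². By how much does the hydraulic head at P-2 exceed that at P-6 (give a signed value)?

Δh ≈ -8.78 m

Pressure head at P-2: ψ = P/(ρg) = 577×1000 / (1000 × 9.81) = 58.82 m.
Total head at P-2: h = z + ψ = 664.15 + 58.82 = 722.97 m.
Total head at P-6: h = 731.75 m (water level in the piezometer is the total head).
Head difference: h(P-2) − h(P-6) = 722.97 − 731.75 = -8.78 m.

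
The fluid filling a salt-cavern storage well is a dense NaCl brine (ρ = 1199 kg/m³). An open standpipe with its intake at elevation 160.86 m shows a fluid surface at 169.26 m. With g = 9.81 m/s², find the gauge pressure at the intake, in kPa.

Pressure head ψ = h − z = 169.26 − 160.86 = 8.40 m.
P = ρgψ = 1199 × 9.81 × 8.40 = 98802 Pa ≈ 98.8 kPa.

P ≈ 98.8 kPa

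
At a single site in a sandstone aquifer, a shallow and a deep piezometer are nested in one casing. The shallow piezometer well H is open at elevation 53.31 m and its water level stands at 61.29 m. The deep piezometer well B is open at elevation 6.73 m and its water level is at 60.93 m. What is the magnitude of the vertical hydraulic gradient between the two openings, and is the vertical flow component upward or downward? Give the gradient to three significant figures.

Total head at well H: h = 61.29 m (water level in the standpipe).
Total head at well B: h = 60.93 m.
Δh = h(well H) − h(well B) = 61.29 − 60.93 = 0.36 m.
Vertical separation Δz = 53.31 − 6.73 = 46.58 m.
|i_v| = |Δh| / Δz = 0.36 / 46.58 = 0.00773.
Head is higher in the shallow piezometer, so vertical flow is downward (recharge condition).

|i_v| ≈ 0.00773; vertical flow is downward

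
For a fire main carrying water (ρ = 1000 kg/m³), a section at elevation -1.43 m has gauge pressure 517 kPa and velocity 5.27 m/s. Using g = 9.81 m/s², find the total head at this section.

h ≈ 52.69 m

Pressure head ψ = P/(ρg) = 517×1000 / (1000 × 9.81) = 52.70 m.
Velocity head = v²/(2g) = 5.27² / (2 × 9.81) = 1.416 m.
h = z + ψ + v²/(2g) = -1.43 + 52.70 + 1.416 = 52.69 m.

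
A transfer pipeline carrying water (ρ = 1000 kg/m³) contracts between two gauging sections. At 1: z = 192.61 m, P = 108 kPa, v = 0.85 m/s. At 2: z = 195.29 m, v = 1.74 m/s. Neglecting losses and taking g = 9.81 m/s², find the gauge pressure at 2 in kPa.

Pressure head at 1: ψ₁ = P₁/(ρg) = 108×1000 / (1000 × 9.81) = 11.01 m.
Velocity heads: v₁²/2g = 0.85²/19.62 = 0.037 m; v₂²/2g = 1.74²/19.62 = 0.154 m.
Total head H = z₁ + ψ₁ + v₁²/2g = 192.61 + 11.01 + 0.037 = 203.66 m.
ψ₂ = H − z₂ − v₂²/2g = 203.66 − 195.29 − 0.154 = 8.22 m.
P₂ = ρgψ₂ = 1000 × 9.81 × 8.22 ≈ 80.6 kPa.

P₂ ≈ 80.6 kPa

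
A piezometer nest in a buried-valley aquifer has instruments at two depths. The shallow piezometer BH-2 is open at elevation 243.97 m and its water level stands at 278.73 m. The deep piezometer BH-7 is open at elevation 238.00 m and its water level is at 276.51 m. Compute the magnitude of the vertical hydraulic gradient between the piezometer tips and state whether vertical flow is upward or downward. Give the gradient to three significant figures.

|i_v| ≈ 0.372; vertical flow is downward

Total head at BH-2: h = 278.73 m (water level in the standpipe).
Total head at BH-7: h = 276.51 m.
Δh = h(BH-2) − h(BH-7) = 278.73 − 276.51 = 2.22 m.
Vertical separation Δz = 243.97 − 238.00 = 5.97 m.
|i_v| = |Δh| / Δz = 2.22 / 5.97 = 0.372.
Head is higher in the shallow piezometer, so vertical flow is downward (recharge condition).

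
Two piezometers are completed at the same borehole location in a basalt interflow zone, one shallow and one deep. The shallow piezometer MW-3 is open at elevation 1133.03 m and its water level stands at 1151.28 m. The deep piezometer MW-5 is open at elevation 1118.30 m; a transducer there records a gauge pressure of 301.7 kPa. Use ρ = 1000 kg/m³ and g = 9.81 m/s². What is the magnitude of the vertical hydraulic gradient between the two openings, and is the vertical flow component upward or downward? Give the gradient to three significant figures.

|i_v| ≈ 0.151; vertical flow is downward

Total head at MW-3: h = 1151.28 m (water level in the standpipe).
Pressure head at MW-5: ψ = P/(ρg) = 301.7×1000 / (1000 × 9.81) = 30.75 m.
Total head at MW-5: h = z + ψ = 1118.30 + 30.75 = 1149.05 m.
Δh = h(MW-3) − h(MW-5) = 1151.28 − 1149.05 = 2.23 m.
Vertical separation Δz = 1133.03 − 1118.30 = 14.73 m.
|i_v| = |Δh| / Δz = 2.23 / 14.73 = 0.151.
Head is higher in the shallow piezometer, so vertical flow is downward (recharge condition).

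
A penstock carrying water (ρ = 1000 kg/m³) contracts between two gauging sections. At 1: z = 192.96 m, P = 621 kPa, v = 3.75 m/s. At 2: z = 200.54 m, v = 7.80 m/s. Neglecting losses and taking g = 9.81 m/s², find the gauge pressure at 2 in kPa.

Pressure head at 1: ψ₁ = P₁/(ρg) = 621×1000 / (1000 × 9.81) = 63.30 m.
Velocity heads: v₁²/2g = 3.75²/19.62 = 0.717 m; v₂²/2g = 7.80²/19.62 = 3.101 m.
Total head H = z₁ + ψ₁ + v₁²/2g = 192.96 + 63.30 + 0.717 = 256.98 m.
ψ₂ = H − z₂ − v₂²/2g = 256.98 − 200.54 − 3.101 = 53.34 m.
P₂ = ρgψ₂ = 1000 × 9.81 × 53.34 ≈ 523 kPa.

P₂ ≈ 523 kPa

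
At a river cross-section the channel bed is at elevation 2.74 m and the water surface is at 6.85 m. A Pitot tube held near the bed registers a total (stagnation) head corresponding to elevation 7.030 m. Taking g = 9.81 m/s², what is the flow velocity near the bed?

v ≈ 1.88 m/s

Near the bed, under hydrostatic conditions, the piezometric head (z + ψ) equals the free-surface elevation, 6.85 m.
Velocity head = total − piezometric = 7.030 − 6.85 = 0.180 m.
v = √(2g·h_v) = √(2 × 9.81 × 0.180) = 1.88 m/s.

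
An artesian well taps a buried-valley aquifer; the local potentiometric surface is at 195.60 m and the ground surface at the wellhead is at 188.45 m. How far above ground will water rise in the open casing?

Water rises to the potentiometric surface, so the rise above ground = 195.60 − 188.45 = 7.15 m.

≈ 7.15 m above ground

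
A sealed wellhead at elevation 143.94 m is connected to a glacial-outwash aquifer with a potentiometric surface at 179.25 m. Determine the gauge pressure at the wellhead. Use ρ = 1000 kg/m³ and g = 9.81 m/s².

P ≈ 346 kPa

Head above the cap: Δh = 179.25 − 143.94 = 35.31 m.
P = ρgΔh = 1000 × 9.81 × 35.31 = 346391 Pa ≈ 346 kPa.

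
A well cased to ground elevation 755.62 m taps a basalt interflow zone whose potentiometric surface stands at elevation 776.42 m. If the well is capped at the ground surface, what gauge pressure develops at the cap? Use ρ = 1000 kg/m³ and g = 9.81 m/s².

Head above the cap: Δh = 776.42 − 755.62 = 20.80 m.
P = ρgΔh = 1000 × 9.81 × 20.80 = 204048 Pa ≈ 204 kPa.

P ≈ 204 kPa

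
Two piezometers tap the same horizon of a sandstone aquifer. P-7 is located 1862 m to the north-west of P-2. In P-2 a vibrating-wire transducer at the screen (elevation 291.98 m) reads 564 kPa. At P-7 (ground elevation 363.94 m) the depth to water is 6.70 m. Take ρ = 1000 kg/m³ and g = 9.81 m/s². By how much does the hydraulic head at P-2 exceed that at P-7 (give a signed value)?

Δh ≈ -7.77 m

Pressure head at P-2: ψ = P/(ρg) = 564×1000 / (1000 × 9.81) = 57.49 m.
Total head at P-2: h = z + ψ = 291.98 + 57.49 = 349.47 m.
Total head at P-7: h = 363.94 − 6.70 = 357.24 m.
Head difference: h(P-2) − h(P-7) = 349.47 − 357.24 = -7.77 m.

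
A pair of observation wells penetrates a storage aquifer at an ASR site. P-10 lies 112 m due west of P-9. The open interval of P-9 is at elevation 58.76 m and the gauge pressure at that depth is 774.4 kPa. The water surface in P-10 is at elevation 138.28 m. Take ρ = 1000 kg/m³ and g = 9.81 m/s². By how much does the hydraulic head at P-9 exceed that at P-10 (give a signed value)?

Δh ≈ -0.58 m

Pressure head at P-9: ψ = P/(ρg) = 774.4×1000 / (1000 × 9.81) = 78.94 m.
Total head at P-9: h = z + ψ = 58.76 + 78.94 = 137.70 m.
Total head at P-10: h = 138.28 m (water level in the piezometer is the total head).
Head difference: h(P-9) − h(P-10) = 137.70 − 138.28 = -0.58 m.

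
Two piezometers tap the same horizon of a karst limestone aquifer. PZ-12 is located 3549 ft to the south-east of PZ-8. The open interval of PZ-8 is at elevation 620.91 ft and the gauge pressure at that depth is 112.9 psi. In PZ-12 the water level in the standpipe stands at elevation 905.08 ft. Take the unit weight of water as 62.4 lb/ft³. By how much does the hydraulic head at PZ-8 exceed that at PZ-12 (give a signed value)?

Pressure head at PZ-8: ψ = 144·P/γ = 144 × 112.9 / 62.4 = 260.54 ft.
Total head at PZ-8: h = z + ψ = 620.91 + 260.54 = 881.45 ft.
Total head at PZ-12: h = 905.08 ft (water level in the piezometer is the total head).
Head difference: h(PZ-8) − h(PZ-12) = 881.45 − 905.08 = -23.63 ft.

Δh ≈ -23.63 ft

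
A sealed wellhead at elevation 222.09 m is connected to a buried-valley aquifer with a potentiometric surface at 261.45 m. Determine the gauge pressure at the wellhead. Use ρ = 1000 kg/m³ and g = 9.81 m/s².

Head above the cap: Δh = 261.45 − 222.09 = 39.36 m.
P = ρgΔh = 1000 × 9.81 × 39.36 = 386122 Pa ≈ 386 kPa.

P ≈ 386 kPa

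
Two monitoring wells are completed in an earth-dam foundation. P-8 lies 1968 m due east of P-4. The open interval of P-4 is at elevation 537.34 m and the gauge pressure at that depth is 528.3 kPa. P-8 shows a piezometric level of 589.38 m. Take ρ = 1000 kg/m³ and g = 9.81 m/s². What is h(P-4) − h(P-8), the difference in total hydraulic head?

Δh ≈ 1.81 m

Pressure head at P-4: ψ = P/(ρg) = 528.3×1000 / (1000 × 9.81) = 53.85 m.
Total head at P-4: h = z + ψ = 537.34 + 53.85 = 591.19 m.
Total head at P-8: h = 589.38 m (water level in the piezometer is the total head).
Head difference: h(P-4) − h(P-8) = 591.19 − 589.38 = 1.81 m.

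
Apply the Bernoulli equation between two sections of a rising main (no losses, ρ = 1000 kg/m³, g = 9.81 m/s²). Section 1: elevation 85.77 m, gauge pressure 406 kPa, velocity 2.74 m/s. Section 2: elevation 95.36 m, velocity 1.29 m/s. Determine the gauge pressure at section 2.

Pressure head at 1: ψ₁ = P₁/(ρg) = 406×1000 / (1000 × 9.81) = 41.39 m.
Velocity heads: v₁²/2g = 2.74²/19.62 = 0.383 m; v₂²/2g = 1.29²/19.62 = 0.085 m.
Total head H = z₁ + ψ₁ + v₁²/2g = 85.77 + 41.39 + 0.383 = 127.54 m.
ψ₂ = H − z₂ − v₂²/2g = 127.54 − 95.36 − 0.085 = 32.10 m.
P₂ = ρgψ₂ = 1000 × 9.81 × 32.10 ≈ 315 kPa.

P₂ ≈ 315 kPa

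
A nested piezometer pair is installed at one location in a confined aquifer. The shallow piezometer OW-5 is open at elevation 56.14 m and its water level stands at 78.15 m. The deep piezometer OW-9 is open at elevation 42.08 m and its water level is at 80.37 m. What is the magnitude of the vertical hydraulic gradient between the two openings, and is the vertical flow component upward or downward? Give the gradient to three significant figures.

|i_v| ≈ 0.158; vertical flow is upward

Total head at OW-5: h = 78.15 m (water level in the standpipe).
Total head at OW-9: h = 80.37 m.
Δh = h(OW-5) − h(OW-9) = 78.15 − 80.37 = -2.22 m.
Vertical separation Δz = 56.14 − 42.08 = 14.06 m.
|i_v| = |Δh| / Δz = 2.22 / 14.06 = 0.158.
Head is higher in the deep piezometer, so vertical flow is upward (discharge condition).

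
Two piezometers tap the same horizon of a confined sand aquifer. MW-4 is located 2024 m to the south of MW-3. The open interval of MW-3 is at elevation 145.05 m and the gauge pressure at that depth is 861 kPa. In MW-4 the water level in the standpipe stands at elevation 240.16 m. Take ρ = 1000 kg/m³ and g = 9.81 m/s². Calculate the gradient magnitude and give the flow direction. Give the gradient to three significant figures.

Pressure head at MW-3: ψ = P/(ρg) = 861×1000 / (1000 × 9.81) = 87.77 m.
Total head at MW-3: h = z + ψ = 145.05 + 87.77 = 232.82 m.
Total head at MW-4: h = 240.16 m (water level in the piezometer is the total head).
Head difference: h(MW-3) − h(MW-4) = 232.82 − 240.16 = -7.34 m.
Hydraulic gradient: i = |Δh| / L = 7.34 / 2024 = 0.00363.
Flow is from higher to lower head: from MW-4 toward MW-3, i.e. toward the north.

i ≈ 0.00363; groundwater flows toward the north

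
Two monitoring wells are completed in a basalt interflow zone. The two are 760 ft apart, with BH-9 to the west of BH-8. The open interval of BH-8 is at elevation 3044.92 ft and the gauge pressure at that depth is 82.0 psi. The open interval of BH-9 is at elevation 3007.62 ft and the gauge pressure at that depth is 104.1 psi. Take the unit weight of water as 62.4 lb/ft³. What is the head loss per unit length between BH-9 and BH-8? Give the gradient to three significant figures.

i ≈ 0.0180 ft/ft

Pressure head at BH-8: ψ = 144·P/γ = 144 × 82.0 / 62.4 = 189.23 ft.
Total head at BH-8: h = z + ψ = 3044.92 + 189.23 = 3234.15 ft.
Pressure head at BH-9: ψ = 144·P/γ = 144 × 104.1 / 62.4 = 240.23 ft.
Total head at BH-9: h = z + ψ = 3007.62 + 240.23 = 3247.85 ft.
Head difference: h(BH-8) − h(BH-9) = 3234.15 − 3247.85 = -13.70 ft.
Hydraulic gradient: i = |Δh| / L = 13.70 / 760 = 0.0180.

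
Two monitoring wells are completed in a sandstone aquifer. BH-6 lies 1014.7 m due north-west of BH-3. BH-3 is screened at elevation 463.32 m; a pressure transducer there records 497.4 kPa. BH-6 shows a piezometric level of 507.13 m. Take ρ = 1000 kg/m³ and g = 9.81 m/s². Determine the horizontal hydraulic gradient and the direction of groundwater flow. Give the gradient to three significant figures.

i ≈ 0.00679; groundwater flows toward the north-west

Pressure head at BH-3: ψ = P/(ρg) = 497.4×1000 / (1000 × 9.81) = 50.70 m.
Total head at BH-3: h = z + ψ = 463.32 + 50.70 = 514.02 m.
Total head at BH-6: h = 507.13 m (water level in the piezometer is the total head).
Head difference: h(BH-3) − h(BH-6) = 514.02 − 507.13 = 6.89 m.
Hydraulic gradient: i = |Δh| / L = 6.89 / 1014.7 = 0.00679.
Flow is from higher to lower head: from BH-3 toward BH-6, i.e. toward the north-west.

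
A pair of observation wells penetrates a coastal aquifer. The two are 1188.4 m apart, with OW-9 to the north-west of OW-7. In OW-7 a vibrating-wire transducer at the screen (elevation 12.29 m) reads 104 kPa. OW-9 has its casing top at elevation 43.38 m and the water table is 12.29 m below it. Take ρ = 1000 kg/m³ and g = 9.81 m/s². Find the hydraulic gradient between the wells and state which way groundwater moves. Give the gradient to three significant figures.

Pressure head at OW-7: ψ = P/(ρg) = 104×1000 / (1000 × 9.81) = 10.60 m.
Total head at OW-7: h = z + ψ = 12.29 + 10.60 = 22.89 m.
Total head at OW-9: h = 43.38 − 12.29 = 31.09 m.
Head difference: h(OW-7) − h(OW-9) = 22.89 − 31.09 = -8.20 m.
Hydraulic gradient: i = |Δh| / L = 8.20 / 1188.4 = 0.00690.
Flow is from higher to lower head: from OW-9 toward OW-7, i.e. toward the south-east.

i ≈ 0.00690; groundwater flows toward the south-east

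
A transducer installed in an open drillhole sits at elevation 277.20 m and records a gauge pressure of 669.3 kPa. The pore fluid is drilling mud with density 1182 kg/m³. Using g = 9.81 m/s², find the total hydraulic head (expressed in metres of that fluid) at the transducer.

h ≈ 334.92 m

ψ = P/(ρg) = 669.3×1000 / (1182 × 9.81) = 57.72 m.
h = z + ψ = 277.20 + 57.72 = 334.92 m.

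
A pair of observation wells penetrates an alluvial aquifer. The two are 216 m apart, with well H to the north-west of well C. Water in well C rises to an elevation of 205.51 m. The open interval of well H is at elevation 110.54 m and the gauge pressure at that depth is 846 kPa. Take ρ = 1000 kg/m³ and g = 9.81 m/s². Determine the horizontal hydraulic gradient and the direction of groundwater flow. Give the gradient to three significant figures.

i ≈ 0.0404; groundwater flows toward the north-west

Total head at well C: h = 205.51 m (water level in the piezometer is the total head).
Pressure head at well H: ψ = P/(ρg) = 846×1000 / (1000 × 9.81) = 86.24 m.
Total head at well H: h = z + ψ = 110.54 + 86.24 = 196.78 m.
Head difference: h(well C) − h(well H) = 205.51 − 196.78 = 8.73 m.
Hydraulic gradient: i = |Δh| / L = 8.73 / 216 = 0.0404.
Flow is from higher to lower head: from well C toward well H, i.e. toward the north-west.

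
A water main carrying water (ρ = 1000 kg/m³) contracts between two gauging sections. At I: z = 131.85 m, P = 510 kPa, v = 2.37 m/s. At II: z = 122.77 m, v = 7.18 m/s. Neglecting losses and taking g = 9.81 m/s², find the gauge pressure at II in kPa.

P₂ ≈ 576 kPa

Pressure head at I: ψ₁ = P₁/(ρg) = 510×1000 / (1000 × 9.81) = 51.99 m.
Velocity heads: v₁²/2g = 2.37²/19.62 = 0.286 m; v₂²/2g = 7.18²/19.62 = 2.628 m.
Total head H = z₁ + ψ₁ + v₁²/2g = 131.85 + 51.99 + 0.286 = 184.13 m.
ψ₂ = H − z₂ − v₂²/2g = 184.13 − 122.77 − 2.628 = 58.73 m.
P₂ = ρgψ₂ = 1000 × 9.81 × 58.73 ≈ 576 kPa.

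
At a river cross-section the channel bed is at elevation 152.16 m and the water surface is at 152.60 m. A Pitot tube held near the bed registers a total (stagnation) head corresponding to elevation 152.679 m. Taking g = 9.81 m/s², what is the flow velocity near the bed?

Near the bed, under hydrostatic conditions, the piezometric head (z + ψ) equals the free-surface elevation, 152.60 m.
Velocity head = total − piezometric = 152.679 − 152.60 = 0.079 m.
v = √(2g·h_v) = √(2 × 9.81 × 0.079) = 1.24 m/s.

v ≈ 1.24 m/s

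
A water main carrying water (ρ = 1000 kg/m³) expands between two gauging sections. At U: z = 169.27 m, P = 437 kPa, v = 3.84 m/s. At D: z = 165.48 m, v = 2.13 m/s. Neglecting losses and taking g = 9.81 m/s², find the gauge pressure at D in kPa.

Pressure head at U: ψ₁ = P₁/(ρg) = 437×1000 / (1000 × 9.81) = 44.55 m.
Velocity heads: v₁²/2g = 3.84²/19.62 = 0.752 m; v₂²/2g = 2.13²/19.62 = 0.231 m.
Total head H = z₁ + ψ₁ + v₁²/2g = 169.27 + 44.55 + 0.752 = 214.57 m.
ψ₂ = H − z₂ − v₂²/2g = 214.57 − 165.48 − 0.231 = 48.86 m.
P₂ = ρgψ₂ = 1000 × 9.81 × 48.86 ≈ 479 kPa.

P₂ ≈ 479 kPa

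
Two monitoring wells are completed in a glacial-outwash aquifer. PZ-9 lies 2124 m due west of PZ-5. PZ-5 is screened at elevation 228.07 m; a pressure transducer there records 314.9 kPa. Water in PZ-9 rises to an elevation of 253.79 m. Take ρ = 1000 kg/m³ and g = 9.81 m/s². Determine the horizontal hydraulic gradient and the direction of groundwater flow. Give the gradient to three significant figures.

i ≈ 0.00300; groundwater flows toward the west

Pressure head at PZ-5: ψ = P/(ρg) = 314.9×1000 / (1000 × 9.81) = 32.10 m.
Total head at PZ-5: h = z + ψ = 228.07 + 32.10 = 260.17 m.
Total head at PZ-9: h = 253.79 m (water level in the piezometer is the total head).
Head difference: h(PZ-5) − h(PZ-9) = 260.17 − 253.79 = 6.38 m.
Hydraulic gradient: i = |Δh| / L = 6.38 / 2124 = 0.00300.
Flow is from higher to lower head: from PZ-5 toward PZ-9, i.e. toward the west.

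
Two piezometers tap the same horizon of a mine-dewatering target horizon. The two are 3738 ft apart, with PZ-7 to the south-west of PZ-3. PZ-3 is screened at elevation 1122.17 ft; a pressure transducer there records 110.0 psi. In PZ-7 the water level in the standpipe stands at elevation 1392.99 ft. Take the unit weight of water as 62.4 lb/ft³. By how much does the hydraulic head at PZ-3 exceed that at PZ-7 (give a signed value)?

Pressure head at PZ-3: ψ = 144·P/γ = 144 × 110.0 / 62.4 = 253.85 ft.
Total head at PZ-3: h = z + ψ = 1122.17 + 253.85 = 1376.02 ft.
Total head at PZ-7: h = 1392.99 ft (water level in the piezometer is the total head).
Head difference: h(PZ-3) − h(PZ-7) = 1376.02 − 1392.99 = -16.97 ft.

Δh ≈ -16.97 ft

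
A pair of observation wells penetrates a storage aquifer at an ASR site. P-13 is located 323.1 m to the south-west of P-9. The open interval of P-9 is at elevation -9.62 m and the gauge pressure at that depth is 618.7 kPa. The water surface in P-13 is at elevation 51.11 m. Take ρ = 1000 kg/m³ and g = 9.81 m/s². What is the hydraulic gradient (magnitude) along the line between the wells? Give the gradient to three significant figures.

Pressure head at P-9: ψ = P/(ρg) = 618.7×1000 / (1000 × 9.81) = 63.07 m.
Total head at P-9: h = z + ψ = -9.62 + 63.07 = 53.45 m.
Total head at P-13: h = 51.11 m (water level in the piezometer is the total head).
Head difference: h(P-9) − h(P-13) = 53.45 − 51.11 = 2.34 m.
Hydraulic gradient: i = |Δh| / L = 2.34 / 323.1 = 0.00724.

i ≈ 0.00724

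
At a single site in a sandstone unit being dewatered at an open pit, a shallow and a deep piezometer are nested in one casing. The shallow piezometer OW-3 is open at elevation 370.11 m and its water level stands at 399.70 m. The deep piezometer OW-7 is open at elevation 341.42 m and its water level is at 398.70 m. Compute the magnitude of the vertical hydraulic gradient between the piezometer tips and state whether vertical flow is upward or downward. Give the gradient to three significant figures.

|i_v| ≈ 0.0349; vertical flow is downward

Total head at OW-3: h = 399.70 m (water level in the standpipe).
Total head at OW-7: h = 398.70 m.
Δh = h(OW-3) − h(OW-7) = 399.70 − 398.70 = 1.00 m.
Vertical separation Δz = 370.11 − 341.42 = 28.69 m.
|i_v| = |Δh| / Δz = 1.00 / 28.69 = 0.0349.
Head is higher in the shallow piezometer, so vertical flow is downward (recharge condition).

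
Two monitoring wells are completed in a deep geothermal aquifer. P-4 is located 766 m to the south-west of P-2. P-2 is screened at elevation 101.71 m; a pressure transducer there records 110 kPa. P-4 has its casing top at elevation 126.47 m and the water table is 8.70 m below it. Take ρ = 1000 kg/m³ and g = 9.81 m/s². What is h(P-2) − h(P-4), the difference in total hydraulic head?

Δh ≈ -4.85 m

Pressure head at P-2: ψ = P/(ρg) = 110×1000 / (1000 × 9.81) = 11.21 m.
Total head at P-2: h = z + ψ = 101.71 + 11.21 = 112.92 m.
Total head at P-4: h = 126.47 − 8.70 = 117.77 m.
Head difference: h(P-2) − h(P-4) = 112.92 − 117.77 = -4.85 m.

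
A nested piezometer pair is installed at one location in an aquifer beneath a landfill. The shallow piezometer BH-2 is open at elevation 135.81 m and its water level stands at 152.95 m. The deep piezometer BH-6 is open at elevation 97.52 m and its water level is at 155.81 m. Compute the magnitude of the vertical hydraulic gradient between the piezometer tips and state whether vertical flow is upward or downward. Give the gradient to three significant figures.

Total head at BH-2: h = 152.95 m (water level in the standpipe).
Total head at BH-6: h = 155.81 m.
Δh = h(BH-2) − h(BH-6) = 152.95 − 155.81 = -2.86 m.
Vertical separation Δz = 135.81 − 97.52 = 38.29 m.
|i_v| = |Δh| / Δz = 2.86 / 38.29 = 0.0747.
Head is higher in the deep piezometer, so vertical flow is upward (discharge condition).

|i_v| ≈ 0.0747; vertical flow is upward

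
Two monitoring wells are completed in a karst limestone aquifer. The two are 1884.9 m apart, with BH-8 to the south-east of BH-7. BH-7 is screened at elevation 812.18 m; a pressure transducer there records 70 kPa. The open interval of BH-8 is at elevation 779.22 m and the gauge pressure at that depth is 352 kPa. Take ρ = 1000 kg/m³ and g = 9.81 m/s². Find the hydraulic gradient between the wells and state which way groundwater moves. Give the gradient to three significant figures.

Pressure head at BH-7: ψ = P/(ρg) = 70×1000 / (1000 × 9.81) = 7.14 m.
Total head at BH-7: h = z + ψ = 812.18 + 7.14 = 819.32 m.
Pressure head at BH-8: ψ = P/(ρg) = 352×1000 / (1000 × 9.81) = 35.88 m.
Total head at BH-8: h = z + ψ = 779.22 + 35.88 = 815.10 m.
Head difference: h(BH-7) − h(BH-8) = 819.32 − 815.10 = 4.22 m.
Hydraulic gradient: i = |Δh| / L = 4.22 / 1884.9 = 0.00224.
Flow is from higher to lower head: from BH-7 toward BH-8, i.e. toward the south-east.

i ≈ 0.00224; groundwater flows toward the south-east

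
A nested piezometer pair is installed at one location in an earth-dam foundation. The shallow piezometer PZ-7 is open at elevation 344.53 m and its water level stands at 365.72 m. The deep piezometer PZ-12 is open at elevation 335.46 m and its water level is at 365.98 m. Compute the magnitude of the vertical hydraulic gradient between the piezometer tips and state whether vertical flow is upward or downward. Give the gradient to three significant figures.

|i_v| ≈ 0.0287; vertical flow is upward

Total head at PZ-7: h = 365.72 m (water level in the standpipe).
Total head at PZ-12: h = 365.98 m.
Δh = h(PZ-7) − h(PZ-12) = 365.72 − 365.98 = -0.26 m.
Vertical separation Δz = 344.53 − 335.46 = 9.07 m.
|i_v| = |Δh| / Δz = 0.26 / 9.07 = 0.0287.
Head is higher in the deep piezometer, so vertical flow is upward (discharge condition).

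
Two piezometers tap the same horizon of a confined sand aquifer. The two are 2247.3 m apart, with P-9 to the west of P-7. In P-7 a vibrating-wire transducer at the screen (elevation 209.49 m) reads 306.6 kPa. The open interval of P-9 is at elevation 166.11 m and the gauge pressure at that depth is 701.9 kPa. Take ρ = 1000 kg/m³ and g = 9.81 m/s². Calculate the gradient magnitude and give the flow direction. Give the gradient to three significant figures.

i ≈ 0.00137; groundwater flows toward the west

Pressure head at P-7: ψ = P/(ρg) = 306.6×1000 / (1000 × 9.81) = 31.25 m.
Total head at P-7: h = z + ψ = 209.49 + 31.25 = 240.74 m.
Pressure head at P-9: ψ = P/(ρg) = 701.9×1000 / (1000 × 9.81) = 71.55 m.
Total head at P-9: h = z + ψ = 166.11 + 71.55 = 237.66 m.
Head difference: h(P-7) − h(P-9) = 240.74 − 237.66 = 3.08 m.
Hydraulic gradient: i = |Δh| / L = 3.08 / 2247.3 = 0.00137.
Flow is from higher to lower head: from P-7 toward P-9, i.e. toward the west.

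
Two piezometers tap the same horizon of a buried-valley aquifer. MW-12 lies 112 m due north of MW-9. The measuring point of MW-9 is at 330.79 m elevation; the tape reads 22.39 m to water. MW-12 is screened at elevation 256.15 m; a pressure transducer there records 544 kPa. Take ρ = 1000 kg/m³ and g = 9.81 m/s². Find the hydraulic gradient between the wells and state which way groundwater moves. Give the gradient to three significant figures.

i ≈ 0.0286; groundwater flows toward the south

Total head at MW-9: h = 330.79 − 22.39 = 308.40 m.
Pressure head at MW-12: ψ = P/(ρg) = 544×1000 / (1000 × 9.81) = 55.45 m.
Total head at MW-12: h = z + ψ = 256.15 + 55.45 = 311.60 m.
Head difference: h(MW-9) − h(MW-12) = 308.40 − 311.60 = -3.20 m.
Hydraulic gradient: i = |Δh| / L = 3.20 / 112 = 0.0286.
Flow is from higher to lower head: from MW-12 toward MW-9, i.e. toward the south.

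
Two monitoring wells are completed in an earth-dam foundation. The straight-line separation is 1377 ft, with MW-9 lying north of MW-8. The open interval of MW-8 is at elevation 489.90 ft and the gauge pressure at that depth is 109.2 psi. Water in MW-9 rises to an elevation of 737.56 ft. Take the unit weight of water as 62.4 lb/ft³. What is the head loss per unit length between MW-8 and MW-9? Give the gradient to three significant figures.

i ≈ 0.00315 ft/ft

Pressure head at MW-8: ψ = 144·P/γ = 144 × 109.2 / 62.4 = 252.00 ft.
Total head at MW-8: h = z + ψ = 489.90 + 252.00 = 741.90 ft.
Total head at MW-9: h = 737.56 ft (water level in the piezometer is the total head).
Head difference: h(MW-8) − h(MW-9) = 741.90 − 737.56 = 4.34 ft.
Hydraulic gradient: i = |Δh| / L = 4.34 / 1377 = 0.00315.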